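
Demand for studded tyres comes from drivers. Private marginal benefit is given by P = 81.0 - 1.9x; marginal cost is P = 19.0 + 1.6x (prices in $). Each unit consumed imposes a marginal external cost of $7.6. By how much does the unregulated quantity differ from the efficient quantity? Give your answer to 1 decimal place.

2.2 units

Market equilibrium (private): 19.0 + 1.6x = 81.0 - 1.9x → x_m = 17.7143.
Social marginal benefit = demand − MEC = 73.4 - 1.9x.
Set SMB = MC: 73.4 - 1.9x = 19.0 + 1.6x → x* = 15.5429.
Gap = |17.7143 − 15.5429| = 2.1714.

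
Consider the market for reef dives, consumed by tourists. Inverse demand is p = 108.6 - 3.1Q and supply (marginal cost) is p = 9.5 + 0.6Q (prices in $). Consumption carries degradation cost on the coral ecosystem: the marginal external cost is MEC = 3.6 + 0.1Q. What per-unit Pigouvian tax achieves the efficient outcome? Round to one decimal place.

tax = $6.1 per unit

Social marginal benefit = demand − MEC = 105.0 - 3.2Q.
Set SMB = MC: 105.0 - 3.2Q = 9.5 + 0.6Q → Q* = 25.1316.
The Pigouvian tax equals MEC at Q*: 3.6 + 0.1×25.1316 = 6.1132.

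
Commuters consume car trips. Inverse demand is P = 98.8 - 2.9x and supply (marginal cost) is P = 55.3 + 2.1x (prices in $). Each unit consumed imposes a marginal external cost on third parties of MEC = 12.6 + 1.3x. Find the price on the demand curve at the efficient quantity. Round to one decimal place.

Social marginal benefit = demand − MEC = 86.2 - 4.2x.
Set SMB = MC: 86.2 - 4.2x = 55.3 + 2.1x → x* = 4.9048.
Consumer price on the demand curve at x*: 98.8 − 2.9×4.9048 = 84.5761.

P = $84.6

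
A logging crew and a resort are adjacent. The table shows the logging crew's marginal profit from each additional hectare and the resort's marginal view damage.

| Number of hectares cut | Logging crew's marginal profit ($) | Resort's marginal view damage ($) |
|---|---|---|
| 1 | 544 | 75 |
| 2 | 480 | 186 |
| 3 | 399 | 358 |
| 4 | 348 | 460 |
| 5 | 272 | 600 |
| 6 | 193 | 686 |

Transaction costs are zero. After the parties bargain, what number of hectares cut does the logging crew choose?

3

Bargaining reaches the level where marginal profit last exceeds marginal view damage.
That holds through level 3 (399 ≥ 358) but not at 4 (348 < 460).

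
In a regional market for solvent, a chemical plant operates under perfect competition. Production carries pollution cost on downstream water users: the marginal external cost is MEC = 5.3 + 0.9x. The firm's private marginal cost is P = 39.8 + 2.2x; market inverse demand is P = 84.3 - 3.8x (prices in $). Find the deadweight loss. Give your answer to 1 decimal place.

DWL = $10.4

Market equilibrium (private): 39.8 + 2.2x = 84.3 - 3.8x → x_m = 7.4167.
Social marginal cost = private MC + MEC = 45.1 + 3.1x.
Set SMC = demand: 45.1 + 3.1x = 84.3 - 3.8x → x* = 5.6812.
Between x* and x_m the wedge SMC − demand runs linearly from 0 to MEC(x_m), so the loss is a triangle.
DWL = ½ × 1.7355 × 11.9750 = 10.3913.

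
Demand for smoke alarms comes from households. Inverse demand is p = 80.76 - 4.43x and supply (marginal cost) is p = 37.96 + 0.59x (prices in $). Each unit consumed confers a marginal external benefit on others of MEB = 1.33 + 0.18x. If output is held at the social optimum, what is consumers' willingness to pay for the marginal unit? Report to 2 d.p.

Social marginal benefit = demand + MEB = 82.09 - 4.25x.
Set SMB = MC: 82.09 - 4.25x = 37.96 + 0.59x → x* = 9.1178.
Consumer price on the demand curve at x*: 80.76 − 4.43×9.1178 = 40.3681.

P = $40.37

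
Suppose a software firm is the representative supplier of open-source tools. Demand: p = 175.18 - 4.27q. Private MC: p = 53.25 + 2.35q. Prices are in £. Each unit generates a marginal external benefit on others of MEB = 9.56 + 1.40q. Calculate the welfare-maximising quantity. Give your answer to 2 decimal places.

Social marginal cost = private MC − MEB = 43.69 + 0.95q.
Set SMC = demand: 43.69 + 0.95q = 175.18 - 4.27q → q* = 25.1897.

q* = 25.19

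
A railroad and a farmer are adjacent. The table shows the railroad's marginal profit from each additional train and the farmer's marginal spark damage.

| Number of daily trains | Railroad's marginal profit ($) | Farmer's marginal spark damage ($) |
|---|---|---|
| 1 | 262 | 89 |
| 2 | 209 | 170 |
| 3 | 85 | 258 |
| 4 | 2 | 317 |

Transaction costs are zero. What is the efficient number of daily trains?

2

Bargaining reaches the level where marginal profit last exceeds marginal spark damage.
That holds through level 2 (209 ≥ 170) but not at 3 (85 < 258).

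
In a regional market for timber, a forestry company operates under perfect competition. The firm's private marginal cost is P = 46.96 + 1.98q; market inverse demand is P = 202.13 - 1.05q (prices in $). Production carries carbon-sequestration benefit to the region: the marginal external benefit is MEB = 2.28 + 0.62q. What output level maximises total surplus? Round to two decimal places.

q* = 65.33

Social marginal cost = private MC − MEB = 44.68 + 1.36q.
Set SMC = demand: 44.68 + 1.36q = 202.13 - 1.05q → q* = 65.3320.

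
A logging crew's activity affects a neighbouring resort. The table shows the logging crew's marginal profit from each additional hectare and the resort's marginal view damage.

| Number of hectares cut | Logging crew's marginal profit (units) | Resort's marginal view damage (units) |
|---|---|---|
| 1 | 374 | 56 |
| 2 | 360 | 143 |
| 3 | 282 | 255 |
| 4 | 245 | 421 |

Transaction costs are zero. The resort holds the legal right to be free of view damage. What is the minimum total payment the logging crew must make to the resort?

454

Efficient level: marginal profit ≥ marginal view damage through level 3, so k* = 3.
With the resort holding the right, the logging crew must at least compensate total damage at k*: 56 + 143 + 255 = 454.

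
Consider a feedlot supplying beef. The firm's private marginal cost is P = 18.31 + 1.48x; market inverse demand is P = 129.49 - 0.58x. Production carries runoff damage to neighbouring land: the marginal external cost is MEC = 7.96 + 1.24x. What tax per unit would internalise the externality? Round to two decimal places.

tax = 46.75 per unit

Social marginal cost = private MC + MEC = 26.27 + 2.72x.
Set SMC = demand: 26.27 + 2.72x = 129.49 - 0.58x → x* = 31.2788.
The Pigouvian tax equals MEC at x*: 7.96 + 1.24×31.2788 = 46.7457.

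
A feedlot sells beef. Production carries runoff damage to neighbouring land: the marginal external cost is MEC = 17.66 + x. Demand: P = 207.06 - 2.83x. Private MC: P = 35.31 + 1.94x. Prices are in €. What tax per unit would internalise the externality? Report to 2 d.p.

tax = €44.37 per unit

Social marginal cost = private MC + MEC = 52.97 + 2.94x.
Set SMC = demand: 52.97 + 2.94x = 207.06 - 2.83x → x* = 26.7054.
The Pigouvian tax equals MEC at x*: 17.66 + 1.00×26.7054 = 44.3654.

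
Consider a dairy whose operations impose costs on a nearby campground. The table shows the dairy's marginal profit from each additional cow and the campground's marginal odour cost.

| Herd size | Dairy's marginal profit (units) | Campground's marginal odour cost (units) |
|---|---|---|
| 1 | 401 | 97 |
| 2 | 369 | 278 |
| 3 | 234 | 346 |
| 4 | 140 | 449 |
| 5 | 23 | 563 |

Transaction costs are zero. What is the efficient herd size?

Bargaining reaches the level where marginal profit last exceeds marginal odour cost.
That holds through level 2 (369 ≥ 278) but not at 3 (234 < 346).

2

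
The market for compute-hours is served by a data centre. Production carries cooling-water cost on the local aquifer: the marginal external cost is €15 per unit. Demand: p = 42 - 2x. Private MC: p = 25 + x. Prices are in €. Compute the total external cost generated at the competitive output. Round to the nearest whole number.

Market equilibrium (private): 25 + x = 42 - 2x → x_m = 5.6667.
Total external cost = MEC × x_m = 15 × 5.6667 = 85.0005.

€85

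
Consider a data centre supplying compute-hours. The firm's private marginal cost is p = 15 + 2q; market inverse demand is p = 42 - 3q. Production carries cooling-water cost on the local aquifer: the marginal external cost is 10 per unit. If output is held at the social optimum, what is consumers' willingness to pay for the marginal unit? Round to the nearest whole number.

P = 32

Social marginal cost = private MC + MEC = 25 + 2q.
Set SMC = demand: 25 + 2q = 42 - 3q → q* = 3.4000.
Consumer price on the demand curve at q*: 42 − 3×3.4000 = 31.8000.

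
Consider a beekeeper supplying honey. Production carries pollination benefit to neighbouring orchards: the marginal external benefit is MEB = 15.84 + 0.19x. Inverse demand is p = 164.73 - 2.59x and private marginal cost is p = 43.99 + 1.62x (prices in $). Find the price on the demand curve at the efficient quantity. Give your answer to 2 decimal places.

P = $76.73

Social marginal cost = private MC − MEB = 28.15 + 1.43x.
Set SMC = demand: 28.15 + 1.43x = 164.73 - 2.59x → x* = 33.9751.
Consumer price on the demand curve at x*: 164.73 − 2.59×33.9751 = 76.7345.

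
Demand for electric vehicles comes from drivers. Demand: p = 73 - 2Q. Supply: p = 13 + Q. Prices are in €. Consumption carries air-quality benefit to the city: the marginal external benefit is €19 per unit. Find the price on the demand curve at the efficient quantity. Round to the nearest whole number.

P = €20

Social marginal benefit = demand + MEB = 92 - 2Q.
Set SMB = MC: 92 - 2Q = 13 + Q → Q* = 26.3333.
Consumer price on the demand curve at Q*: 73 − 2×26.3333 = 20.3334.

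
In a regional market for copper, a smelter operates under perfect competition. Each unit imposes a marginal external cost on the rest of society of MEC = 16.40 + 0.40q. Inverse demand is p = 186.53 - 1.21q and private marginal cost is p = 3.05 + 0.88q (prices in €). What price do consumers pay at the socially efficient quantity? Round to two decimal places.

Social marginal cost = private MC + MEC = 19.45 + 1.28q.
Set SMC = demand: 19.45 + 1.28q = 186.53 - 1.21q → q* = 67.1004.
Consumer price on the demand curve at q*: 186.53 − 1.21×67.1004 = 105.3385.

P = €105.34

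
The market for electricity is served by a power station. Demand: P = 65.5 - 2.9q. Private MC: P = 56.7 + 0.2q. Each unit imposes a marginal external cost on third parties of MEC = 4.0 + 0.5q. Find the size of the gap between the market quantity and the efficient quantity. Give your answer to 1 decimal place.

1.5 units

Market equilibrium (private): 56.7 + 0.2q = 65.5 - 2.9q → q_m = 2.8387.
Social marginal cost = private MC + MEC = 60.7 + 0.7q.
Set SMC = demand: 60.7 + 0.7q = 65.5 - 2.9q → q* = 1.3333.
Gap = |2.8387 − 1.3333| = 1.5054.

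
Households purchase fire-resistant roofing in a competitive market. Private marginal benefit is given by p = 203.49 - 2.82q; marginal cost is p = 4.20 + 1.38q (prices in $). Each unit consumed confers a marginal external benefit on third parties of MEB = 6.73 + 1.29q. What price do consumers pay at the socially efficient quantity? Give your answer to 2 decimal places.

Social marginal benefit = demand + MEB = 210.22 - 1.53q.
Set SMB = MC: 210.22 - 1.53q = 4.20 + 1.38q → q* = 70.7973.
Consumer price on the demand curve at q*: 203.49 − 2.82×70.7973 = 3.8416.

P = $3.84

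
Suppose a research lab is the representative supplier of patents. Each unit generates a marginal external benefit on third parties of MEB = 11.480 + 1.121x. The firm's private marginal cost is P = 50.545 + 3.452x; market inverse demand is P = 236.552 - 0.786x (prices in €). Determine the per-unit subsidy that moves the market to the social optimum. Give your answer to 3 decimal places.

subsidy = €82.504 per unit

Social marginal cost = private MC − MEB = 39.065 + 2.331x.
Set SMC = demand: 39.065 + 2.331x = 236.552 - 0.786x → x* = 63.3580.
The Pigouvian subsidy equals MEB at x*: 11.480 + 1.121×63.3580 = 82.5043.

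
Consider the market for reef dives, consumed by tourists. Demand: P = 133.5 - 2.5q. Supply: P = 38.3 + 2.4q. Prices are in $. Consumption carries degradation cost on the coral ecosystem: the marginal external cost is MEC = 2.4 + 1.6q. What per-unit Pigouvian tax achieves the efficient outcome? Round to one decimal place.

Social marginal benefit = demand − MEC = 131.1 - 4.1q.
Set SMB = MC: 131.1 - 4.1q = 38.3 + 2.4q → q* = 14.2769.
The Pigouvian tax equals MEC at q*: 2.4 + 1.6×14.2769 = 25.2430.

tax = $25.2 per unit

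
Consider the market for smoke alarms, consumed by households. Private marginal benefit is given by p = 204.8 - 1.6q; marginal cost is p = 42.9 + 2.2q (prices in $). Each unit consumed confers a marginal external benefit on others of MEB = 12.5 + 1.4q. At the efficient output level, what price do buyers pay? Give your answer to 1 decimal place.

Social marginal benefit = demand + MEB = 217.3 - 0.2q.
Set SMB = MC: 217.3 - 0.2q = 42.9 + 2.2q → q* = 72.6667.
Consumer price on the demand curve at q*: 204.8 − 1.6×72.6667 = 88.5333.

P = $88.5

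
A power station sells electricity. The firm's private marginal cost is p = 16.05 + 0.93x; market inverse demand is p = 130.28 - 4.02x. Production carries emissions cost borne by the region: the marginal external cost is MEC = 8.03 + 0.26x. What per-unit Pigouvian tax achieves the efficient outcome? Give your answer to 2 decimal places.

tax = 13.33 per unit

Social marginal cost = private MC + MEC = 24.08 + 1.19x.
Set SMC = demand: 24.08 + 1.19x = 130.28 - 4.02x → x* = 20.3839.
The Pigouvian tax equals MEC at x*: 8.03 + 0.26×20.3839 = 13.3298.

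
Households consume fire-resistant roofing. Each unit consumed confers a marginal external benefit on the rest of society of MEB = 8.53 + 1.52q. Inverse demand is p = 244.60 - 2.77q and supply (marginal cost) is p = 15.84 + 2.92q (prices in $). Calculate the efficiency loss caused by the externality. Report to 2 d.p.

Market equilibrium (private): 15.84 + 2.92q = 244.60 - 2.77q → q_m = 40.2039.
Social marginal benefit = demand + MEB = 253.13 - 1.25q.
Set SMB = MC: 253.13 - 1.25q = 15.84 + 2.92q → q* = 56.9041.
The welfare-loss triangle has base |q_m − q*| and height MEB(q_m) (the vertical gap between SMB and MC is zero at q* and MEB at q_m).
DWL = ½ × 16.7002 × 69.6399 = 581.5001.

DWL = $581.50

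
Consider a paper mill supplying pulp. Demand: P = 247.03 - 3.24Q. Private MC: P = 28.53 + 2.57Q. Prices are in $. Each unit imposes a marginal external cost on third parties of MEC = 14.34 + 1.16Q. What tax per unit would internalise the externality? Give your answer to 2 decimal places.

Social marginal cost = private MC + MEC = 42.87 + 3.73Q.
Set SMC = demand: 42.87 + 3.73Q = 247.03 - 3.24Q → Q* = 29.2912.
The Pigouvian tax equals MEC at Q*: 14.34 + 1.16×29.2912 = 48.3178.

tax = $48.32 per unit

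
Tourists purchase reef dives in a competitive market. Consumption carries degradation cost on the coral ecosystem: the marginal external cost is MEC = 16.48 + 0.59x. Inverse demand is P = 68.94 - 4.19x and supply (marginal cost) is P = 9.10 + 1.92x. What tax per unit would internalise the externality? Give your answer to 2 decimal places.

Social marginal benefit = demand − MEC = 52.46 - 4.78x.
Set SMB = MC: 52.46 - 4.78x = 9.10 + 1.92x → x* = 6.4716.
The Pigouvian tax equals MEC at x*: 16.48 + 0.59×6.4716 = 20.2982.

tax = 20.30 per unit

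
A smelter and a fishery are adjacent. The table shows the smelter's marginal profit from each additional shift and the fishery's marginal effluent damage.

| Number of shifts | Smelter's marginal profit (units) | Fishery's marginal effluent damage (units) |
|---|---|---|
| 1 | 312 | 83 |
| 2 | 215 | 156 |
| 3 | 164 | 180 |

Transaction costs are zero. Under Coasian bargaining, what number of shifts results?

Bargaining reaches the level where marginal profit last exceeds marginal effluent damage.
That holds through level 2 (215 ≥ 156) but not at 3 (164 < 180).

2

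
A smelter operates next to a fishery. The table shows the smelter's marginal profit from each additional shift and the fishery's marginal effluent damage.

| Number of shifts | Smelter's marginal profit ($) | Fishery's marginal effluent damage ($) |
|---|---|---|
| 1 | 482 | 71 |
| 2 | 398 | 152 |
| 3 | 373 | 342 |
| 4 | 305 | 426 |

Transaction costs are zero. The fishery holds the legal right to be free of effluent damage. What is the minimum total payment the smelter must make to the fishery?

Efficient level: marginal profit ≥ marginal effluent damage through level 3, so k* = 3.
With the fishery holding the right, the smelter must at least compensate total damage at k*: 71 + 152 + 342 = 565.

$565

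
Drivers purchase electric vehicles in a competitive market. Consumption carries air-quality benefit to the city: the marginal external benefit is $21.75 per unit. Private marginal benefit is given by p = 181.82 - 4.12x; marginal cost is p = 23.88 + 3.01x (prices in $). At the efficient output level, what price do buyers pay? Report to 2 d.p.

Social marginal benefit = demand + MEB = 203.57 - 4.12x.
Set SMB = MC: 203.57 - 4.12x = 23.88 + 3.01x → x* = 25.2020.
Consumer price on the demand curve at x*: 181.82 − 4.12×25.2020 = 77.9878.

P = $77.99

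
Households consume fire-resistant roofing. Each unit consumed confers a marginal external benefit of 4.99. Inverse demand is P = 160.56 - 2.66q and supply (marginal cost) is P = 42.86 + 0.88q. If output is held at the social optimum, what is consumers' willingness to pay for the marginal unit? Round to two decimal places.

Social marginal benefit = demand + MEB = 165.55 - 2.66q.
Set SMB = MC: 165.55 - 2.66q = 42.86 + 0.88q → q* = 34.6582.
Consumer price on the demand curve at q*: 160.56 − 2.66×34.6582 = 68.3692.

P = 68.37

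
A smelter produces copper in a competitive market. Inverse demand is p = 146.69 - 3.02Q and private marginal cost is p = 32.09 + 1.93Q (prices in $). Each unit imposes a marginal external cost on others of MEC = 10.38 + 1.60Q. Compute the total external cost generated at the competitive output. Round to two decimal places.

Market equilibrium (private): 32.09 + 1.93Q = 146.69 - 3.02Q → Q_m = 23.1515.
Total external cost = ∫₀^{Q_m} (10.38 + 1.60Q) dQ = 10.38×23.1515 + ½×1.60×23.1515² = 669.1061.

$669.11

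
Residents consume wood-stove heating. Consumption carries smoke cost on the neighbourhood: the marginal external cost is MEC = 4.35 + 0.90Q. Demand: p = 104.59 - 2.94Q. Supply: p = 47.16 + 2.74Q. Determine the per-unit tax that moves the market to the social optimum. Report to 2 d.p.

tax = 11.61 per unit

Social marginal benefit = demand − MEC = 100.24 - 3.84Q.
Set SMB = MC: 100.24 - 3.84Q = 47.16 + 2.74Q → Q* = 8.0669.
The Pigouvian tax equals MEC at Q*: 4.35 + 0.90×8.0669 = 11.6102.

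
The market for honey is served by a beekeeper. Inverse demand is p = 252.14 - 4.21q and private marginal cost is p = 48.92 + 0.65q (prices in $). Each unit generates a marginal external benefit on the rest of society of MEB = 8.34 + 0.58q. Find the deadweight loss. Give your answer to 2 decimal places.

DWL = $124.10

Market equilibrium (private): 48.92 + 0.65q = 252.14 - 4.21q → q_m = 41.8148.
Social marginal cost = private MC − MEB = 40.58 + 0.07q.
Set SMC = demand: 40.58 + 0.07q = 252.14 - 4.21q → q* = 49.4299.
Between q* and q_m the wedge demand − SMC runs linearly from 0 to MEB(q_m), so the loss is a triangle.
DWL = ½ × 7.6151 × 32.5926 = 124.0980.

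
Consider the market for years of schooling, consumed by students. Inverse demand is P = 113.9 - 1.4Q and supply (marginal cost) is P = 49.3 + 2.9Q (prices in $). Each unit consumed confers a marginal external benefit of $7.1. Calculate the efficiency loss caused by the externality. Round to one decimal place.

Market equilibrium (private): 49.3 + 2.9Q = 113.9 - 1.4Q → Q_m = 15.0233.
Social marginal benefit = demand + MEB = 121.0 - 1.4Q.
Set SMB = MC: 121.0 - 1.4Q = 49.3 + 2.9Q → Q* = 16.6744.
Between Q* and Q_m the wedge SMB − MC runs linearly from 0 to MEB(Q_m), so the loss is a triangle.
DWL = ½ × 1.6511 × 7.1000 = 5.8614.

DWL = $5.9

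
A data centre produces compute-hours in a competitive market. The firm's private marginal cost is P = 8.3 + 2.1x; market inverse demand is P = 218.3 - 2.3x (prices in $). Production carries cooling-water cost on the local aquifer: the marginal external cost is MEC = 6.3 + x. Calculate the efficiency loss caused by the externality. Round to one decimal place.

DWL = $270.3

Market equilibrium (private): 8.3 + 2.1x = 218.3 - 2.3x → x_m = 47.7273.
Social marginal cost = private MC + MEC = 14.6 + 3.1x.
Set SMC = demand: 14.6 + 3.1x = 218.3 - 2.3x → x* = 37.7222.
The welfare-loss triangle has base |x_m − x*| and height MEC(x_m) (the vertical gap between SMC and demand is zero at x* and MEC at x_m).
DWL = ½ × 10.0051 × 54.0273 = 270.2743.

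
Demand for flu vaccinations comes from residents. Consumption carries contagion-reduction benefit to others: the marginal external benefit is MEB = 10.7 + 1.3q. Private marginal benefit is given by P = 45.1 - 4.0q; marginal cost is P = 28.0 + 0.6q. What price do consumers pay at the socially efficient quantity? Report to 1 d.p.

Social marginal benefit = demand + MEB = 55.8 - 2.7q.
Set SMB = MC: 55.8 - 2.7q = 28.0 + 0.6q → q* = 8.4242.
Consumer price on the demand curve at q*: 45.1 − 4.0×8.4242 = 11.4032.

P = 11.4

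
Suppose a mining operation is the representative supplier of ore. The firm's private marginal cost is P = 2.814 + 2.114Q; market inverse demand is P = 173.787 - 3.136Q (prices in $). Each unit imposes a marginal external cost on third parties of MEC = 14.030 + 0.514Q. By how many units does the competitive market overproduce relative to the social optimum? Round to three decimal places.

Market equilibrium (private): 2.814 + 2.114Q = 173.787 - 3.136Q → Q_m = 32.5663.
Social marginal cost = private MC + MEC = 16.844 + 2.628Q.
Set SMC = demand: 16.844 + 2.628Q = 173.787 - 3.136Q → Q* = 27.2281.
Gap = |32.5663 − 27.2281| = 5.3382.

5.338 units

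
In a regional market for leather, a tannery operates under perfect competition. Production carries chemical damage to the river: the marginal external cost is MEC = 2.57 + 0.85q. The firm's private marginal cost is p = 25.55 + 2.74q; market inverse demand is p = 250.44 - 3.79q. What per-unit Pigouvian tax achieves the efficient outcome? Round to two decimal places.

tax = 28.18 per unit

Social marginal cost = private MC + MEC = 28.12 + 3.59q.
Set SMC = demand: 28.12 + 3.59q = 250.44 - 3.79q → q* = 30.1247.
The Pigouvian tax equals MEC at q*: 2.57 + 0.85×30.1247 = 28.1760.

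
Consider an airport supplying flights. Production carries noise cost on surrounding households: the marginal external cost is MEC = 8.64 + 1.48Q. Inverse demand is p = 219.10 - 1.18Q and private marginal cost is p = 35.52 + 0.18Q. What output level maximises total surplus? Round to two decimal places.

Social marginal cost = private MC + MEC = 44.16 + 1.66Q.
Set SMC = demand: 44.16 + 1.66Q = 219.10 - 1.18Q → Q* = 61.5986.

Q* = 61.60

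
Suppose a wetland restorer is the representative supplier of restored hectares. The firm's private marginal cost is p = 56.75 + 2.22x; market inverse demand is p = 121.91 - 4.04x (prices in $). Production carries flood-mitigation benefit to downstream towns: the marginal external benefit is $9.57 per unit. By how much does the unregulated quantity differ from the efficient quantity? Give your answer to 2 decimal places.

Market equilibrium (private): 56.75 + 2.22x = 121.91 - 4.04x → x_m = 10.4089.
Social marginal cost = private MC − MEB = 47.18 + 2.22x.
Set SMC = demand: 47.18 + 2.22x = 121.91 - 4.04x → x* = 11.9377.
Gap = |10.4089 − 11.9377| = 1.5288.

1.53 units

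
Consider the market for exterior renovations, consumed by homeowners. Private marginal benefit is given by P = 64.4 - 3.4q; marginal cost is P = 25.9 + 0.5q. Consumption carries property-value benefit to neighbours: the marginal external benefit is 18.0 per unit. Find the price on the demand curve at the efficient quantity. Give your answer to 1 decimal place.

P = 15.1

Social marginal benefit = demand + MEB = 82.4 - 3.4q.
Set SMB = MC: 82.4 - 3.4q = 25.9 + 0.5q → q* = 14.4872.
Consumer price on the demand curve at q*: 64.4 − 3.4×14.4872 = 15.1435.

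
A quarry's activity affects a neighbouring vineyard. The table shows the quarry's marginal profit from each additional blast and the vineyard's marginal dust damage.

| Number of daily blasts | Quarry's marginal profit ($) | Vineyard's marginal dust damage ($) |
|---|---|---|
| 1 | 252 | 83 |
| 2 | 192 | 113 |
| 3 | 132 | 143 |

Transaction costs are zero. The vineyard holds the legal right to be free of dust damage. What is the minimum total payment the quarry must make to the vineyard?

Efficient level: marginal profit ≥ marginal dust damage through level 2, so k* = 2.
With the vineyard holding the right, the quarry must at least compensate total damage at k*: 83 + 113 = 196.

$196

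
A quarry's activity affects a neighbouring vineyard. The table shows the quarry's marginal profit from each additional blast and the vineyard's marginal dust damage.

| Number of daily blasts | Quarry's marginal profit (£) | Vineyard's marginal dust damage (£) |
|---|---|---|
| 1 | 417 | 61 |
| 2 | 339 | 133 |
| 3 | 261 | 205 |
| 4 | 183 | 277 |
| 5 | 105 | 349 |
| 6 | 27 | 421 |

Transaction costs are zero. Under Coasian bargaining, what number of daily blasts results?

Bargaining reaches the level where marginal profit last exceeds marginal dust damage.
That holds through level 3 (261 ≥ 205) but not at 4 (183 < 277).

3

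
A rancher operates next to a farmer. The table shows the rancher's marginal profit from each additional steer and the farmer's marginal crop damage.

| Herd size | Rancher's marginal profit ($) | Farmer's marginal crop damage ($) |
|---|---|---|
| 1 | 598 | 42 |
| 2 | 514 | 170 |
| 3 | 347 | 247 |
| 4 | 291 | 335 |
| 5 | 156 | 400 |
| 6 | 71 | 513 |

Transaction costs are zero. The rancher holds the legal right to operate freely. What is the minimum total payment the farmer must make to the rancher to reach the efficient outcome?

Left alone the rancher would choose level 6 (marginal profit stays positive).
Efficient level: k* = 3 (marginal profit ≥ marginal crop damage through 3).
The farmer must at least cover the rancher's forgone profit from cutting 6→3: 291 + 156 + 71 = 518.

$518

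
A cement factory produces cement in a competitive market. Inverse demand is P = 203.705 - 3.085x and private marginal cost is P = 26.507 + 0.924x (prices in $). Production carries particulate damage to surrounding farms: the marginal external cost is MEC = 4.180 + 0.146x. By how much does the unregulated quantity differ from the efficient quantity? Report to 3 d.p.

2.559 units

Market equilibrium (private): 26.507 + 0.924x = 203.705 - 3.085x → x_m = 44.2000.
Social marginal cost = private MC + MEC = 30.687 + 1.070x.
Set SMC = demand: 30.687 + 1.070x = 203.705 - 3.085x → x* = 41.6409.
Gap = |44.2000 − 41.6409| = 2.5591.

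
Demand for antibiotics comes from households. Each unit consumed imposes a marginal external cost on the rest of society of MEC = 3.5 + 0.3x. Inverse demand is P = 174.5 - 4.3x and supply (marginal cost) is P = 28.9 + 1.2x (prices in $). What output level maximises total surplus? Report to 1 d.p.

x* = 24.5

Social marginal benefit = demand − MEC = 171.0 - 4.6x.
Set SMB = MC: 171.0 - 4.6x = 28.9 + 1.2x → x* = 24.5000.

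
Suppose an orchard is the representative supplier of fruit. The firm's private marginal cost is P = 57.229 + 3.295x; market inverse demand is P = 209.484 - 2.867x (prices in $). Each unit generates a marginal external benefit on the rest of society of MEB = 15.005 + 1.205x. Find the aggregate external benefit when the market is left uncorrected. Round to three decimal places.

Market equilibrium (private): 57.229 + 3.295x = 209.484 - 2.867x → x_m = 24.7087.
Total external benefit = ∫₀^{x_m} (15.005 + 1.205x) dx = 15.005×24.7087 + ½×1.205×24.7087² = 738.5923.

$738.592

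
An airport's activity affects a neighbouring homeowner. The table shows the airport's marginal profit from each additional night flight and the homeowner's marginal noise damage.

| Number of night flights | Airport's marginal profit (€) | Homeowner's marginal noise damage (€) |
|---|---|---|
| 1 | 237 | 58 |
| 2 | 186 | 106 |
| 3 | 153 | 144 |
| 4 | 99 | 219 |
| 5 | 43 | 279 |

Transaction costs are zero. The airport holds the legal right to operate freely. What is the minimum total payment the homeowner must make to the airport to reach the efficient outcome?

€142

Left alone the airport would choose level 5 (marginal profit stays positive).
Efficient level: k* = 3 (marginal profit ≥ marginal noise damage through 3).
The homeowner must at least cover the airport's forgone profit from cutting 5→3: 99 + 43 = 142.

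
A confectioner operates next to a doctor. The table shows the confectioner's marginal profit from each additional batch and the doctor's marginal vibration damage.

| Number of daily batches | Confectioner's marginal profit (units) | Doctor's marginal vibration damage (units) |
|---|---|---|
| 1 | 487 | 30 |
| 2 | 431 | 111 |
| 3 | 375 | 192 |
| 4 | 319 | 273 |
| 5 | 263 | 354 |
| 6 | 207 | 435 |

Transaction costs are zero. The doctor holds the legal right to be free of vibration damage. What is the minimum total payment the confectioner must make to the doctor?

Efficient level: marginal profit ≥ marginal vibration damage through level 4, so k* = 4.
With the doctor holding the right, the confectioner must at least compensate total damage at k*: 30 + 111 + 192 + 273 = 606.

606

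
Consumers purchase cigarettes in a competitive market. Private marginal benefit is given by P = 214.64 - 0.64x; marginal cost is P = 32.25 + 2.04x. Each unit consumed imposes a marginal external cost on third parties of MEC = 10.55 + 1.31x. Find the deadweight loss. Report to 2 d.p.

Market equilibrium (private): 32.25 + 2.04x = 214.64 - 0.64x → x_m = 68.0560.
Social marginal benefit = demand − MEC = 204.09 - 1.95x.
Set SMB = MC: 204.09 - 1.95x = 32.25 + 2.04x → x* = 43.0677.
The welfare-loss triangle has base |x_m − x*| and height MEC(x_m) (the vertical gap between SMB and MC is zero at x* and MEC at x_m).
DWL = ½ × 24.9883 × 99.7033 = 1245.7080.

DWL = 1245.71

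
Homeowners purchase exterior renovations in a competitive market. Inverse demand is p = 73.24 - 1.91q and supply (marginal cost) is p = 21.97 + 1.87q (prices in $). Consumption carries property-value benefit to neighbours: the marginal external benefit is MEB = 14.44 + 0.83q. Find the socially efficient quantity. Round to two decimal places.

q* = 22.27

Social marginal benefit = demand + MEB = 87.68 - 1.08q.
Set SMB = MC: 87.68 - 1.08q = 21.97 + 1.87q → q* = 22.2746.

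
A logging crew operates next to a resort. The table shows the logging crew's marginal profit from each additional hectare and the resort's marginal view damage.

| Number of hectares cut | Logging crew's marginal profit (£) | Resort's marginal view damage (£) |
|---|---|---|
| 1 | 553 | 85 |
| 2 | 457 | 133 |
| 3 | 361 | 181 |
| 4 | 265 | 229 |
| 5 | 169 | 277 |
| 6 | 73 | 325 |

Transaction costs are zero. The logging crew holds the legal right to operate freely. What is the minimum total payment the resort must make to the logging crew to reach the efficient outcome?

Left alone the logging crew would choose level 6 (marginal profit stays positive).
Efficient level: k* = 4 (marginal profit ≥ marginal view damage through 4).
The resort must at least cover the logging crew's forgone profit from cutting 6→4: 169 + 73 = 242.

£242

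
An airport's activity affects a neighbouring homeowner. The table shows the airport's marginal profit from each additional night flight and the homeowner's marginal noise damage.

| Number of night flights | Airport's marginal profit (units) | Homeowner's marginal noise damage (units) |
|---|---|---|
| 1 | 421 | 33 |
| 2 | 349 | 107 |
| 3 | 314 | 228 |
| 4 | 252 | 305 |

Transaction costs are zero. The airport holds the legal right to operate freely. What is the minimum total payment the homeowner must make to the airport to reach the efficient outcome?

Left alone the airport would choose level 4 (marginal profit stays positive).
Efficient level: k* = 3 (marginal profit ≥ marginal noise damage through 3).
The homeowner must at least cover the airport's forgone profit from cutting 4→3: 252 = 252.

252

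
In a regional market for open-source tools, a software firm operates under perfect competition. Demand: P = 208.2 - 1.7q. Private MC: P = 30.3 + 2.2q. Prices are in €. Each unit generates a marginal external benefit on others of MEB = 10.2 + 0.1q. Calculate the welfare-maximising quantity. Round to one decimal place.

Social marginal cost = private MC − MEB = 20.1 + 2.1q.
Set SMC = demand: 20.1 + 2.1q = 208.2 - 1.7q → q* = 49.5000.

q* = 49.5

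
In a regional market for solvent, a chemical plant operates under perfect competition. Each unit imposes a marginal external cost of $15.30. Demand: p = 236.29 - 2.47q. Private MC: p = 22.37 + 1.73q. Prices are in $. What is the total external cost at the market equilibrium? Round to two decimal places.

Market equilibrium (private): 22.37 + 1.73q = 236.29 - 2.47q → q_m = 50.9333.
Total external cost = MEC × q_m = 15.30 × 50.9333 = 779.2795.

$779.28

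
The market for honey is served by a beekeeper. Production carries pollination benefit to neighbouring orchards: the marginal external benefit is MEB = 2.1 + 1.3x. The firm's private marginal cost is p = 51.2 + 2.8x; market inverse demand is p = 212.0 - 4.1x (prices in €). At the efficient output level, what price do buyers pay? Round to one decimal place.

Social marginal cost = private MC − MEB = 49.1 + 1.5x.
Set SMC = demand: 49.1 + 1.5x = 212.0 - 4.1x → x* = 29.0893.
Consumer price on the demand curve at x*: 212.0 − 4.1×29.0893 = 92.7339.

P = €92.7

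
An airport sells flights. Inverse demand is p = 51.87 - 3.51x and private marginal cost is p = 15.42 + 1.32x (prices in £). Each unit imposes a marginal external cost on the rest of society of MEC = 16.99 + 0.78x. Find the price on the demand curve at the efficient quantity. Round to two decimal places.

Social marginal cost = private MC + MEC = 32.41 + 2.10x.
Set SMC = demand: 32.41 + 2.10x = 51.87 - 3.51x → x* = 3.4688.
Consumer price on the demand curve at x*: 51.87 − 3.51×3.4688 = 39.6945.

P = £39.69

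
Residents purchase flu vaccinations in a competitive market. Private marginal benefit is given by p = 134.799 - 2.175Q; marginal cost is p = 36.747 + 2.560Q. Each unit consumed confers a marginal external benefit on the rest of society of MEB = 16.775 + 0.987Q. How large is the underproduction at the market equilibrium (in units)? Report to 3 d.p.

9.929 units

Market equilibrium (private): 36.747 + 2.560Q = 134.799 - 2.175Q → Q_m = 20.7079.
Social marginal benefit = demand + MEB = 151.574 - 1.188Q.
Set SMB = MC: 151.574 - 1.188Q = 36.747 + 2.560Q → Q* = 30.6369.
Gap = |20.7079 − 30.6369| = 9.9290.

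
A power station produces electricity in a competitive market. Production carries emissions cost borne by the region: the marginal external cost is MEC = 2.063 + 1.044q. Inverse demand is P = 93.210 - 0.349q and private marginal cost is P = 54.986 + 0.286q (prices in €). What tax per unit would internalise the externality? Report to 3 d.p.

tax = €24.548 per unit

Social marginal cost = private MC + MEC = 57.049 + 1.330q.
Set SMC = demand: 57.049 + 1.330q = 93.210 - 0.349q → q* = 21.5372.
The Pigouvian tax equals MEC at q*: 2.063 + 1.044×21.5372 = 24.5478.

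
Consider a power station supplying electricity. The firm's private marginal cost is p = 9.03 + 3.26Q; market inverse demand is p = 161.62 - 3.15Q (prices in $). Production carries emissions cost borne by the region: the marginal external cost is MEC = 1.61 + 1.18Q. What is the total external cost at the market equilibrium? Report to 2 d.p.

Market equilibrium (private): 9.03 + 3.26Q = 161.62 - 3.15Q → Q_m = 23.8050.
Total external cost = ∫₀^{Q_m} (1.61 + 1.18Q) dQ = 1.61×23.8050 + ½×1.18×23.8050² = 372.6661.

$372.67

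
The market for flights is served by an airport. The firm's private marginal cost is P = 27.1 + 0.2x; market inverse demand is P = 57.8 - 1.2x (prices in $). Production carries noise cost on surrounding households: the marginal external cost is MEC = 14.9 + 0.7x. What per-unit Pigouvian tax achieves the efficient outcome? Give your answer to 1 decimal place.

tax = $20.2 per unit

Social marginal cost = private MC + MEC = 42.0 + 0.9x.
Set SMC = demand: 42.0 + 0.9x = 57.8 - 1.2x → x* = 7.5238.
The Pigouvian tax equals MEC at x*: 14.9 + 0.7×7.5238 = 20.1667.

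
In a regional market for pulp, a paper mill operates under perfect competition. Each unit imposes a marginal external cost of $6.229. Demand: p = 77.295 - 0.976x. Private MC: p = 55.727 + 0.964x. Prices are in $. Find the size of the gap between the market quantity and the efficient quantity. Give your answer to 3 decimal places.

Market equilibrium (private): 55.727 + 0.964x = 77.295 - 0.976x → x_m = 11.1175.
Social marginal cost = private MC + MEC = 61.956 + 0.964x.
Set SMC = demand: 61.956 + 0.964x = 77.295 - 0.976x → x* = 7.9067.
Gap = |11.1175 − 7.9067| = 3.2108.

3.211 units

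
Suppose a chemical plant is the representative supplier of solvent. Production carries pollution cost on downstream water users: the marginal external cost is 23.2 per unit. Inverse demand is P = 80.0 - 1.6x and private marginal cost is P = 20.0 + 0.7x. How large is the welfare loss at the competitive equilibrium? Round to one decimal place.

Market equilibrium (private): 20.0 + 0.7x = 80.0 - 1.6x → x_m = 26.0870.
Social marginal cost = private MC + MEC = 43.2 + 0.7x.
Set SMC = demand: 43.2 + 0.7x = 80.0 - 1.6x → x* = 16.0000.
The loss is the area between SMC and demand from x* to x_m; with linear curves that's a triangle of height MEC(x_m).
DWL = ½ × 10.0870 × 23.2000 = 117.0092.

DWL = 117.0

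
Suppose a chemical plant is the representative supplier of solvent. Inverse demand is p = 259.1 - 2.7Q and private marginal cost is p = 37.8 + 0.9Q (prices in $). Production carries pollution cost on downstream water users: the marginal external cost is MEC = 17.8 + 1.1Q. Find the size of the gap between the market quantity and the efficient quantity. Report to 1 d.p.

Market equilibrium (private): 37.8 + 0.9Q = 259.1 - 2.7Q → Q_m = 61.4722.
Social marginal cost = private MC + MEC = 55.6 + 2.0Q.
Set SMC = demand: 55.6 + 2.0Q = 259.1 - 2.7Q → Q* = 43.2979.
Gap = |61.4722 − 43.2979| = 18.1743.

18.2 units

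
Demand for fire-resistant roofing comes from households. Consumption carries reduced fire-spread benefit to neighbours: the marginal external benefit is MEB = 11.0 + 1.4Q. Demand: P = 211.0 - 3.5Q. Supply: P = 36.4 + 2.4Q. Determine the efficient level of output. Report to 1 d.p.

Q* = 41.2

Social marginal benefit = demand + MEB = 222.0 - 2.1Q.
Set SMB = MC: 222.0 - 2.1Q = 36.4 + 2.4Q → Q* = 41.2444.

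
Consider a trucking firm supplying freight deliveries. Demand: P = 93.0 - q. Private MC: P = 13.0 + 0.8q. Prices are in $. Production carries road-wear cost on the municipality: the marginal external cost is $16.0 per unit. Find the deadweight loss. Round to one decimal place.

Market equilibrium (private): 13.0 + 0.8q = 93.0 - q → q_m = 44.4444.
Social marginal cost = private MC + MEC = 29.0 + 0.8q.
Set SMC = demand: 29.0 + 0.8q = 93.0 - q → q* = 35.5556.
The welfare-loss triangle has base |q_m − q*| and height MEC(q_m) (the vertical gap between SMC and demand is zero at q* and MEC at q_m).
DWL = ½ × 8.8888 × 16.0000 = 71.1104.

DWL = $71.1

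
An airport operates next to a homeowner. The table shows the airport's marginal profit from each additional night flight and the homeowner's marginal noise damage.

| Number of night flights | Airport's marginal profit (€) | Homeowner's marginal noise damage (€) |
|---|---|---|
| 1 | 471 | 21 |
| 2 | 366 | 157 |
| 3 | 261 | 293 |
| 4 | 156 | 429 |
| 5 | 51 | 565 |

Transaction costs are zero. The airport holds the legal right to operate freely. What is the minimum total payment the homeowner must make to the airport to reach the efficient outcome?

Left alone the airport would choose level 5 (marginal profit stays positive).
Efficient level: k* = 2 (marginal profit ≥ marginal noise damage through 2).
The homeowner must at least cover the airport's forgone profit from cutting 5→2: 261 + 156 + 51 = 468.

€468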